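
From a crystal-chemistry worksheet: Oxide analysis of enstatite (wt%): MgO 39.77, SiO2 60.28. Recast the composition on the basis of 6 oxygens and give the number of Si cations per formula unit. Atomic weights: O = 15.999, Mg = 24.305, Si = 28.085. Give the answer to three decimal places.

2.011 Si apfu

MgO: 39.77/40.304 = 0.98675 mol → 0.98675 mol Mg, 0.98675 mol O.
SiO2: 60.28/60.083 = 1.00328 mol → 1.00328 mol Si, 2.00656 mol O.
Total oxygen = 2.99331 mol. Normalization factor = 6/2.99331 = 2.00447.
Si per 6 O = 1.00328 × 2.00447 = 2.011.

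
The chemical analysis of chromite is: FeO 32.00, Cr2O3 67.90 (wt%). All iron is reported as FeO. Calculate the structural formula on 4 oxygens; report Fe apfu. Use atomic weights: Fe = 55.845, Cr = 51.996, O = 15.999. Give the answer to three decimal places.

FeO (M=71.844): mol = 0.44541; Fe = 0.44541, O = 0.44541.
Cr2O3 (M=151.989): mol = 0.44674; Cr = 0.89348, O = 1.34022.
ΣO = 1.78563; factor = 4/ΣO = 2.24011.
Fe apfu = 0.44541 × 2.24011 = 0.998.

0.998 Fe apfu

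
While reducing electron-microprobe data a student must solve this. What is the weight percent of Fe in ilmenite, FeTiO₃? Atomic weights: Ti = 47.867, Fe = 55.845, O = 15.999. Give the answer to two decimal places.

36.81 weight percent

Formula mass = 1*55.845 + 1*47.867 + 3*15.999 = 151.709 g/mol, of which 55.845 g is Fe.
So Fe makes up 55.845/151.709 = 0.3681 of the mass, i.e. 36.81%.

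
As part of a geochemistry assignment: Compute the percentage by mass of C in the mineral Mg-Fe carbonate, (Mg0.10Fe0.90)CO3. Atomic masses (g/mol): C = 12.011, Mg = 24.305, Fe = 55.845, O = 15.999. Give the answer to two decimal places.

Molar mass of (Mg0.10Fe0.90)CO3: 0.10*24.305 + 0.90*55.845 + 1*12.011 + 3*15.999 = 112.699 g/mol.
Mass of C per formula unit: 1 × 12.011 = 12.011 g.
Weight fraction C = 12.011 / 112.699 = 0.1066.

10.66 weight percent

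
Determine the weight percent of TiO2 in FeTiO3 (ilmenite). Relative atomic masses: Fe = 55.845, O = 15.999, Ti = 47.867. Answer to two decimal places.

Formula mass = 151.709 g/mol.
1 Ti → 1.0000 mol TiO2 per formula unit; M(TiO2) = 79.865, so TiO2 mass = 79.865 g.
79.865/151.709 × 100 = 52.64 wt%.

52.64 wt%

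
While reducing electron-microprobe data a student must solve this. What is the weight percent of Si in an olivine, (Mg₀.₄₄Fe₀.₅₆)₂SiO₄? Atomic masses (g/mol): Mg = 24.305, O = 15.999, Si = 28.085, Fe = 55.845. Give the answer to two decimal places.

15.96 wt%

Molar mass of (Mg₀.₄₄Fe₀.₅₆)₂SiO₄: 0.88·24.305 + 1.12·55.845 + 1·28.085 + 4·15.999 = 176.016 g/mol.
Mass of Si per formula unit: 1 × 28.085 = 28.085 g.
Weight fraction Si = 28.085 / 176.016 = 0.1596.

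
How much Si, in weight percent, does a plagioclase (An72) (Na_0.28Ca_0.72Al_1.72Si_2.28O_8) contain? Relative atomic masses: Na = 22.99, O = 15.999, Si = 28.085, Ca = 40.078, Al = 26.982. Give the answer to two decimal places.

Molar mass of Na_0.28Ca_0.72Al_1.72Si_2.28O_8: 0.28×22.99 + 0.72×40.078 + 1.72×26.982 + 2.28×28.085 + 8×15.999 = 273.728 g/mol.
Mass of Si per formula unit: 2.28 × 28.085 = 64.034 g.
Weight fraction Si = 64.034 / 273.728 = 0.2339.

23.39 weight percent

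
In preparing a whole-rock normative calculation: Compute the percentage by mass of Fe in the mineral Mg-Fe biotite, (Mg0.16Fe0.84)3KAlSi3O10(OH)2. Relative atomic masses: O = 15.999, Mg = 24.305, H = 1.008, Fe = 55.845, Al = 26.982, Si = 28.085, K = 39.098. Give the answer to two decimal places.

28.33 wt%

Formula mass = 0.48*24.305 + 2.52*55.845 + 1*39.098 + 1*26.982 + 3*28.085 + 12*15.999 + 2*1.008 = 496.735 g/mol, of which 140.729 g is Fe.
So Fe makes up 140.729/496.735 = 0.2833 of the mass, i.e. 28.33%.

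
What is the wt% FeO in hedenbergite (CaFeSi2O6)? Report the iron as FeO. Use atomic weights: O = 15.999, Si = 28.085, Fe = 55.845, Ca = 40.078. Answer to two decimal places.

Formula mass = 248.087 g/mol.
1 Fe → 1.0000 mol FeO per formula unit; M(FeO) = 71.844, so FeO mass = 71.844 g.
71.844/248.087 × 100 = 28.96 wt%.

28.96 wt%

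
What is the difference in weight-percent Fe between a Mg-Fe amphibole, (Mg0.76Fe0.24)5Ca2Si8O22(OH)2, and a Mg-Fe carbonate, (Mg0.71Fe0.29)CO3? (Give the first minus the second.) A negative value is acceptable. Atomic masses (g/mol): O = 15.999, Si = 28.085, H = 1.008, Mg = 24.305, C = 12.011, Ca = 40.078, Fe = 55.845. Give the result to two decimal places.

M((Mg0.76Fe0.24)5Ca2Si8O22(OH)2) = 850.201 g/mol, so wt% Fe = 67.014/850.201 × 100 = 7.88%.
M((Mg0.71Fe0.29)CO3) = 93.460 g/mol, so wt% Fe = 16.195/93.460 × 100 = 17.33%.
7.88 − 17.33 = -9.45 pp.

-9.45 percentage points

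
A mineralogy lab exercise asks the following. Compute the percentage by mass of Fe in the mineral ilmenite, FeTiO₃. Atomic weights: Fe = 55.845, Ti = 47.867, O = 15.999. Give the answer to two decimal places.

Formula mass = 1*55.845 + 1*47.867 + 3*15.999 = 151.709 g/mol, of which 55.845 g is Fe.
So Fe makes up 55.845/151.709 = 0.3681 of the mass, i.e. 36.81%.

36.81 weight percent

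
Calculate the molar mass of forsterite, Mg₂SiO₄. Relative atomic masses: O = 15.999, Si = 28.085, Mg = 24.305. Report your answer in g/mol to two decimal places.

The formula mass is the sum 2(24.305) + 1(28.085) + 4(15.999).

140.69 g/mol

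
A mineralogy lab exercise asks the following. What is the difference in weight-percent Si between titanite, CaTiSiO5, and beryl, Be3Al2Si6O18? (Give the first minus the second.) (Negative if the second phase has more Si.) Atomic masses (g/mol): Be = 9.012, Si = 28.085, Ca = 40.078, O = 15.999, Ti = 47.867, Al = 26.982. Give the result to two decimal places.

M(CaTiSiO5) = 196.025 g/mol, so wt% Si = 28.085/196.025 × 100 = 14.33%.
M(Be3Al2Si6O18) = 537.492 g/mol, so wt% Si = 168.510/537.492 × 100 = 31.35%.
14.33 − 31.35 = -17.02 pp.

-17.02 percentage points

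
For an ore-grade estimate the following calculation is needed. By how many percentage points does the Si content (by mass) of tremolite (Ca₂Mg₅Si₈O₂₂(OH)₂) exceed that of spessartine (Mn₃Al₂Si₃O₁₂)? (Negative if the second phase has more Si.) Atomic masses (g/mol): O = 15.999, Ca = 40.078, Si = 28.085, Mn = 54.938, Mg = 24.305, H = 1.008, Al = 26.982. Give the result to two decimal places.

First mineral: 224.680 g Si in 812.353 g formula = 27.66 wt% Si.
Second mineral: 84.255 g Si in 495.021 g formula = 17.02 wt% Si.
27.66% − 17.02% gives a difference of 10.64 percentage points.

10.64 percentage points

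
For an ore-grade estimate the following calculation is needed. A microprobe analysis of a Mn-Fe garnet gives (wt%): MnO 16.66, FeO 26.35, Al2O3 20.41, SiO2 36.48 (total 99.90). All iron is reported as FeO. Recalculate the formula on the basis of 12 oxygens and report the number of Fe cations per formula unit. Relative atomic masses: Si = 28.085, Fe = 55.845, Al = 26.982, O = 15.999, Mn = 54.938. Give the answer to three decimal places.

MnO: 16.66/70.937 = 0.23486 mol → 0.23486 mol Mn, 0.23486 mol O.
FeO: 26.35/71.844 = 0.36677 mol → 0.36677 mol Fe, 0.36677 mol O.
Al2O3: 20.41/101.961 = 0.20017 mol → 0.40034 mol Al, 0.60051 mol O.
SiO2: 36.48/60.083 = 0.60716 mol → 0.60716 mol Si, 1.21432 mol O.
Total oxygen = 2.41646 mol. Normalization factor = 12/2.41646 = 4.96594.
Fe per 12 O = 0.36677 × 4.96594 = 1.821.

1.821 Fe apfu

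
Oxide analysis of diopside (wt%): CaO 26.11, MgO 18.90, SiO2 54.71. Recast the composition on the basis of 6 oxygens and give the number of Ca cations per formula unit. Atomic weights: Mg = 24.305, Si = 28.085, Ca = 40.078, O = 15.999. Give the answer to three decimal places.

26.11 wt% CaO ÷ 56.077 g/mol = 0.46561 mol, giving 0.46561 Ca and 0.46561 O.
18.90 wt% MgO ÷ 40.304 g/mol = 0.46894 mol, giving 0.46894 Mg and 0.46894 O.
54.71 wt% SiO2 ÷ 60.083 g/mol = 0.91057 mol, giving 0.91057 Si and 1.82114 O.
Oxygen sums to 2.75569; scaling by 6/2.75569 = 2.17731 puts the formula on 6 O.
Ca: 0.46561 × 2.17731 = 1.014 atoms per formula unit.

1.014 Ca apfu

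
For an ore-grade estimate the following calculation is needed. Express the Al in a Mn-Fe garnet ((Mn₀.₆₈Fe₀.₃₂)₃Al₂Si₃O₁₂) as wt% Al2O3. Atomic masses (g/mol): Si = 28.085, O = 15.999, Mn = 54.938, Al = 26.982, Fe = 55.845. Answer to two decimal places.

20.56 wt%

M((Mn₀.₆₈Fe₀.₃₂)₃Al₂Si₃O₁₂) = 495.892 g/mol; M(Al2O3) = 101.961 g/mol.
Moles Al2O3 per formula unit = 2 Al ÷ 2 = 1.0000.
Al2O3 fraction = (1.0000 × 101.961) / 495.892 = 101.961/495.892 = 0.2056.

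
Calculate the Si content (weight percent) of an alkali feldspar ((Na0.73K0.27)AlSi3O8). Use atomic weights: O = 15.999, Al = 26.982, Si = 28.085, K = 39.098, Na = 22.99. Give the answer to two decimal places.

31.61 weight percent

Formula mass = 0.73×22.99 + 0.27×39.098 + 1×26.982 + 3×28.085 + 8×15.999 = 266.568 g/mol, of which 84.255 g is Si.
So Si makes up 84.255/266.568 = 0.3161 of the mass, i.e. 31.61%.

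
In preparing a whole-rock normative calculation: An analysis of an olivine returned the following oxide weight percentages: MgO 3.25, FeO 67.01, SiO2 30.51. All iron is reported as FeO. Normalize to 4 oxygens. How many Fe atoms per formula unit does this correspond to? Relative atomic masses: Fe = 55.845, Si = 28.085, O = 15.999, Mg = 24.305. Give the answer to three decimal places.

MgO: 3.25/40.304 = 0.08064 mol → 0.08064 mol Mg, 0.08064 mol O.
FeO: 67.01/71.844 = 0.93272 mol → 0.93272 mol Fe, 0.93272 mol O.
SiO2: 30.51/60.083 = 0.50780 mol → 0.50780 mol Si, 1.01560 mol O.
Total oxygen = 2.02896 mol. Normalization factor = 4/2.02896 = 1.97145.
Fe per 4 O = 0.93272 × 1.97145 = 1.839.

1.839 Fe apfu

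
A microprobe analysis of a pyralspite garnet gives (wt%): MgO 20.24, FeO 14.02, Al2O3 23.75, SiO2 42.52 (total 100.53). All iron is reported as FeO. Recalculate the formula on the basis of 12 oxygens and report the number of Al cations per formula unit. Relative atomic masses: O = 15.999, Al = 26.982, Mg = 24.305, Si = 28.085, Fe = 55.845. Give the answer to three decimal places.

1.988 Al apfu

20.24 wt% MgO ÷ 40.304 g/mol = 0.50218 mol, giving 0.50218 Mg and 0.50218 O.
14.02 wt% FeO ÷ 71.844 g/mol = 0.19515 mol, giving 0.19515 Fe and 0.19515 O.
23.75 wt% Al2O3 ÷ 101.961 g/mol = 0.23293 mol, giving 0.46586 Al and 0.69879 O.
42.52 wt% SiO2 ÷ 60.083 g/mol = 0.70769 mol, giving 0.70769 Si and 1.41538 O.
Oxygen sums to 2.81150; scaling by 12/2.81150 = 4.26818 puts the formula on 12 O.
Al: 0.46586 × 4.26818 = 1.988 atoms per formula unit.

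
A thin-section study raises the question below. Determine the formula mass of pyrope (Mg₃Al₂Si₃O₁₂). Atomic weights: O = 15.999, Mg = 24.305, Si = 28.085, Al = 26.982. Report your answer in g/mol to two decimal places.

403.12 g/mol

The formula mass is the sum 3(24.305) + 2(26.982) + 3(28.085) + 12(15.999).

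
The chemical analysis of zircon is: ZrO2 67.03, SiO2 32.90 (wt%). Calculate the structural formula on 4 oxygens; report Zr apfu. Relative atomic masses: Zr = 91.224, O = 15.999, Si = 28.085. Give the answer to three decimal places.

ZrO2 (M=123.222): mol = 0.54398; Zr = 0.54398, O = 1.08796.
SiO2 (M=60.083): mol = 0.54758; Si = 0.54758, O = 1.09516.
ΣO = 2.18312; factor = 4/ΣO = 1.83224.
Zr apfu = 0.54398 × 1.83224 = 0.997.

0.997 Zr apfu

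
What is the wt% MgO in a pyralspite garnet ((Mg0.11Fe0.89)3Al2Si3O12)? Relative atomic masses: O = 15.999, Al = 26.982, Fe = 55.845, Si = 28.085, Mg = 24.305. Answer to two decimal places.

2.73 wt%

M((Mg0.11Fe0.89)3Al2Si3O12) = 487.334 g/mol; M(MgO) = 40.304 g/mol.
Moles MgO per formula unit = 0.33 Mg ÷ 1 = 0.3300.
MgO fraction = (0.3300 × 40.304) / 487.334 = 13.300/487.334 = 0.0273.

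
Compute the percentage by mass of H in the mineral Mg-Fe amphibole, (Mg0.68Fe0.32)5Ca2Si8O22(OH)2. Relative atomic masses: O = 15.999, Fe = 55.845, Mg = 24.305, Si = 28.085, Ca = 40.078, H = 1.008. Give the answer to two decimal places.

0.23 mass %

Molar mass of (Mg0.68Fe0.32)5Ca2Si8O22(OH)2: 3.40·24.305 + 1.60·55.845 + 2·40.078 + 8·28.085 + 24·15.999 + 2·1.008 = 862.817 g/mol.
Mass of H per formula unit: 2 × 1.008 = 2.016 g.
Weight fraction H = 2.016 / 862.817 = 0.0023.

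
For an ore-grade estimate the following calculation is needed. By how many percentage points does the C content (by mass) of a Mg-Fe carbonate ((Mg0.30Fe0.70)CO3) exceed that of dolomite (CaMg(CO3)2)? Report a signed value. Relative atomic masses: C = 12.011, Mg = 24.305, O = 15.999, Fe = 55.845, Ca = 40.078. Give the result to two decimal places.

-1.74 percentage points

First mineral: 12.011 g C in 106.391 g formula = 11.29 wt% C.
Second mineral: 24.022 g C in 184.399 g formula = 13.03 wt% C.
11.29% − 13.03% gives a difference of -1.74 percentage points.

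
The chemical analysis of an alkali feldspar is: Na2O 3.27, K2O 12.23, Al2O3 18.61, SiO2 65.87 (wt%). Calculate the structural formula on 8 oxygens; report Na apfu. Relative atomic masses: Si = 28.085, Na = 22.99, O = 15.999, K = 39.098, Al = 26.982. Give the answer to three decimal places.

0.289 Na apfu

Na2O (M=61.979): mol = 0.05276; Na = 0.10552, O = 0.05276.
K2O (M=94.195): mol = 0.12984; K = 0.25968, O = 0.12984.
Al2O3 (M=101.961): mol = 0.18252; Al = 0.36504, O = 0.54756.
SiO2 (M=60.083): mol = 1.09632; Si = 1.09632, O = 2.19264.
ΣO = 2.92280; factor = 8/ΣO = 2.73710.
Na apfu = 0.10552 × 2.73710 = 0.289.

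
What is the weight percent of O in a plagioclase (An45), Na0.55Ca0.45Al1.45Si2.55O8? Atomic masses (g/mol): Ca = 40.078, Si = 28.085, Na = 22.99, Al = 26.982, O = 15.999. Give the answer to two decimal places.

47.51 weight percent

M(Na0.55Ca0.45Al1.45Si2.55O8) = 269.412 g/mol.
O contributes 8 × 15.999 = 127.992 g per mole.
127.992/269.412 = 0.4751 → 47.51%.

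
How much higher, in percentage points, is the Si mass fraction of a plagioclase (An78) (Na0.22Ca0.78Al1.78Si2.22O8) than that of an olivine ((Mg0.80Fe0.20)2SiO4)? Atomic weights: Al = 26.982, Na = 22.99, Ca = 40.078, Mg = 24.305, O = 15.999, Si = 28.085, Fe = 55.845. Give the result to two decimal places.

First mineral: 62.349 g Si in 274.687 g formula = 22.70 wt% Si.
Second mineral: 28.085 g Si in 153.307 g formula = 18.32 wt% Si.
22.70% − 18.32% gives a difference of 4.38 percentage points.

4.38 percentage points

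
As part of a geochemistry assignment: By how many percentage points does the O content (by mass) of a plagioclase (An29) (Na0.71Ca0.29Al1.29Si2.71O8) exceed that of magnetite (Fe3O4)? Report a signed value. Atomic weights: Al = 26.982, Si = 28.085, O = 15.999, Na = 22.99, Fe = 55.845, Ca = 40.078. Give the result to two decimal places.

20.32 percentage points

O in Na0.71Ca0.29Al1.29Si2.71O8: molar mass 266.855 g/mol; 8×15.999 = 127.992 g → 47.96 wt%.
O in Fe3O4: molar mass 231.531 g/mol; 4×15.999 = 63.996 g → 27.64 wt%.
Difference = 47.96 − 27.64 = 20.32 percentage points.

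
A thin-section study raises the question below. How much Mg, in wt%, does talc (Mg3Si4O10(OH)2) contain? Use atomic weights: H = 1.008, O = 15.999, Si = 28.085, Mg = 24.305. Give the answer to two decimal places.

Formula mass = 3*24.305 + 4*28.085 + 12*15.999 + 2*1.008 = 379.259 g/mol, of which 72.915 g is Mg.
So Mg makes up 72.915/379.259 = 0.1923 of the mass, i.e. 19.23%.

19.23 wt%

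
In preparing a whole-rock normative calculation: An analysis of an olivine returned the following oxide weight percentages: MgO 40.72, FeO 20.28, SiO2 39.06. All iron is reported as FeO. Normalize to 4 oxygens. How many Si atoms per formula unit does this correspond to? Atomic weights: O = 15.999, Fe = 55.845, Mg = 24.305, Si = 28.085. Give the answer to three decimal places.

1.003 Si apfu

MgO (M=40.304): mol = 1.01032; Mg = 1.01032, O = 1.01032.
FeO (M=71.844): mol = 0.28228; Fe = 0.28228, O = 0.28228.
SiO2 (M=60.083): mol = 0.65010; Si = 0.65010, O = 1.30020.
ΣO = 2.59280; factor = 4/ΣO = 1.54273.
Si apfu = 0.65010 × 1.54273 = 1.003.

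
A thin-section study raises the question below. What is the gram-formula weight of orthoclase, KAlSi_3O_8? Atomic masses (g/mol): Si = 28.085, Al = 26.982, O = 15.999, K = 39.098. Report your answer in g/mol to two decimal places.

278.33 g/mol

K: 1 × 39.098 = 39.0980
Al: 1 × 26.982 = 26.9820
Si: 3 × 28.085 = 84.2550
O: 8 × 15.999 = 127.9920
Summing the contributions gives the formula mass.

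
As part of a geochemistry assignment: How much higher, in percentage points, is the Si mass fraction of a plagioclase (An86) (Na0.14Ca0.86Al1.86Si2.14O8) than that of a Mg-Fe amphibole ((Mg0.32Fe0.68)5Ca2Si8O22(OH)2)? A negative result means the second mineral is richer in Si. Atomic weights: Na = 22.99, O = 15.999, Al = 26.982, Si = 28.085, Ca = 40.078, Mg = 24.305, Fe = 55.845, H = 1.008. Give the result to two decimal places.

M(Na0.14Ca0.86Al1.86Si2.14O8) = 275.966 g/mol, so wt% Si = 60.102/275.966 × 100 = 21.78%.
M((Mg0.32Fe0.68)5Ca2Si8O22(OH)2) = 919.589 g/mol, so wt% Si = 224.680/919.589 × 100 = 24.43%.
21.78 − 24.43 = -2.65 pp.

-2.65 percentage points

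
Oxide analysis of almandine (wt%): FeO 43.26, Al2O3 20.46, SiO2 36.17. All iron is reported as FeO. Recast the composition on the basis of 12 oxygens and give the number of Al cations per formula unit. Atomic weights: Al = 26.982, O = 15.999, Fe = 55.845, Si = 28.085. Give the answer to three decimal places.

43.26 wt% FeO ÷ 71.844 g/mol = 0.60214 mol, giving 0.60214 Fe and 0.60214 O.
20.46 wt% Al2O3 ÷ 101.961 g/mol = 0.20066 mol, giving 0.40132 Al and 0.60198 O.
36.17 wt% SiO2 ÷ 60.083 g/mol = 0.60200 mol, giving 0.60200 Si and 1.20400 O.
Oxygen sums to 2.40812; scaling by 12/2.40812 = 4.98314 puts the formula on 12 O.
Al: 0.40132 × 4.98314 = 2.000 atoms per formula unit.

2.000 Al apfu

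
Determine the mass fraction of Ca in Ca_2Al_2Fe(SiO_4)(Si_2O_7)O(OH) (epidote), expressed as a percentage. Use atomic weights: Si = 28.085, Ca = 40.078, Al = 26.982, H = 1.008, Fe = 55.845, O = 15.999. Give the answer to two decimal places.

Formula mass = 2×40.078 + 2×26.982 + 1×55.845 + 3×28.085 + 13×15.999 + 1×1.008 = 483.215 g/mol, of which 80.156 g is Ca.
So Ca makes up 80.156/483.215 = 0.1659 of the mass, i.e. 16.59%.

16.59 mass %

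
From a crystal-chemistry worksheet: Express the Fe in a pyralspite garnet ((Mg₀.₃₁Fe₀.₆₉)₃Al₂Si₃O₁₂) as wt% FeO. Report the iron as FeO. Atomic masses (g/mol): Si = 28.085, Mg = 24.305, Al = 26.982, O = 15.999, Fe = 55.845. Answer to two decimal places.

Molar mass of (Mg₀.₃₁Fe₀.₆₉)₃Al₂Si₃O₁₂ = 0.93*24.305 + 2.07*55.845 + 2*26.982 + 3*28.085 + 12*15.999 = 468.410 g/mol.
Each formula unit contains 2.07 Fe, equivalent to 2.07/1 = 2.0700 mol FeO.
M(FeO) = 1×55.845 + 1×15.999 = 71.844 g/mol.
Mass of FeO per formula unit = 2.0700 × 71.844 = 148.717 g.
FeO wt% = 148.717 / 468.410 × 100 = 31.75%.

31.75 wt%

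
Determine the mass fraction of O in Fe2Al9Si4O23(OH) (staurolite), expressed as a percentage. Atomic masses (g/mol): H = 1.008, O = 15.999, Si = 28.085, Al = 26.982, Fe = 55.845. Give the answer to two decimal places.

45.08 weight percent

Molar mass of Fe2Al9Si4O23(OH): 2·55.845 + 9·26.982 + 4·28.085 + 24·15.999 + 1·1.008 = 851.852 g/mol.
Mass of O per formula unit: 24 × 15.999 = 383.976 g.
Weight fraction O = 383.976 / 851.852 = 0.4508.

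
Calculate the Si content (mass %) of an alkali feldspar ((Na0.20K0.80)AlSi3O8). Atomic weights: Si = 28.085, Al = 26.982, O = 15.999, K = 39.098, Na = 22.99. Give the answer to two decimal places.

30.63 mass %

M((Na0.20K0.80)AlSi3O8) = 275.105 g/mol.
Si contributes 3 × 28.085 = 84.255 g per mole.
84.255/275.105 = 0.3063 → 30.63%.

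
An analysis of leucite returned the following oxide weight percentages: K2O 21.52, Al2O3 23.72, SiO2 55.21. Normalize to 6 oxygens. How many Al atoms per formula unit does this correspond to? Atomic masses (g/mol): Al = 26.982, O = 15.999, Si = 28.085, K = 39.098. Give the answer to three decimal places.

K2O (M=94.195): mol = 0.22846; K = 0.45692, O = 0.22846.
Al2O3 (M=101.961): mol = 0.23264; Al = 0.46528, O = 0.69792.
SiO2 (M=60.083): mol = 0.91890; Si = 0.91890, O = 1.83780.
ΣO = 2.76418; factor = 6/ΣO = 2.17063.
Al apfu = 0.46528 × 2.17063 = 1.010.

1.010 Al apfu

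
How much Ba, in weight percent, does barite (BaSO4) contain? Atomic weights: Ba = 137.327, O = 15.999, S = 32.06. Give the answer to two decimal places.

58.84 weight percent

Formula mass = 1*137.327 + 1*32.06 + 4*15.999 = 233.383 g/mol, of which 137.327 g is Ba.
So Ba makes up 137.327/233.383 = 0.5884 of the mass, i.e. 58.84%.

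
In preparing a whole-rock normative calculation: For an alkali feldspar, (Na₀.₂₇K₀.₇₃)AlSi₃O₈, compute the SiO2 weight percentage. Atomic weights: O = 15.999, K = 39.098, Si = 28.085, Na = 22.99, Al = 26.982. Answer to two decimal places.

Formula mass = 273.978 g/mol.
3 Si → 3.0000 mol SiO2 per formula unit; M(SiO2) = 60.083, so SiO2 mass = 180.249 g.
180.249/273.978 × 100 = 65.79 wt%.

65.79 wt%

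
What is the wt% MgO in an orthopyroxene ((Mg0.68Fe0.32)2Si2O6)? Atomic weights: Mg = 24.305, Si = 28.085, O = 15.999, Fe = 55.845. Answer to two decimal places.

Formula mass = 220.960 g/mol.
1.36 Mg → 1.3600 mol MgO per formula unit; M(MgO) = 40.304, so MgO mass = 54.813 g.
54.813/220.960 × 100 = 24.81 wt%.

24.81 wt%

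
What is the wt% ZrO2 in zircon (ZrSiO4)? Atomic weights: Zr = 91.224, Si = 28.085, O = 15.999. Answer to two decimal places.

67.22 wt%

Formula mass = 183.305 g/mol.
1 Zr → 1.0000 mol ZrO2 per formula unit; M(ZrO2) = 123.222, so ZrO2 mass = 123.222 g.
123.222/183.305 × 100 = 67.22 wt%.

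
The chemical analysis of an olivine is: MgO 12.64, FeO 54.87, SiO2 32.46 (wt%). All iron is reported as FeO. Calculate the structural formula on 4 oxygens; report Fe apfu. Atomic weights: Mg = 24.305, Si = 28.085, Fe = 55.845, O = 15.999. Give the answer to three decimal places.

MgO (M=40.304): mol = 0.31362; Mg = 0.31362, O = 0.31362.
FeO (M=71.844): mol = 0.76374; Fe = 0.76374, O = 0.76374.
SiO2 (M=60.083): mol = 0.54025; Si = 0.54025, O = 1.08050.
ΣO = 2.15786; factor = 4/ΣO = 1.85369.
Fe apfu = 0.76374 × 1.85369 = 1.416.

1.416 Fe apfu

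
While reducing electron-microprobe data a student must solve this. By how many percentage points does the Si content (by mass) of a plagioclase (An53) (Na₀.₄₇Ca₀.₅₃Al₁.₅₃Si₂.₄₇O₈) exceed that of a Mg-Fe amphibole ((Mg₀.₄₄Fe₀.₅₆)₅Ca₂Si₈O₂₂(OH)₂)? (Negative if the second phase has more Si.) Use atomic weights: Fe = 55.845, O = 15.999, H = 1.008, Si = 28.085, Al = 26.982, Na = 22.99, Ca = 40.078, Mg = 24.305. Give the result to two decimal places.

0.68 percentage points

M(Na₀.₄₇Ca₀.₅₃Al₁.₅₃Si₂.₄₇O₈) = 270.691 g/mol, so wt% Si = 69.370/270.691 × 100 = 25.63%.
M((Mg₀.₄₄Fe₀.₅₆)₅Ca₂Si₈O₂₂(OH)₂) = 900.665 g/mol, so wt% Si = 224.680/900.665 × 100 = 24.95%.
25.63 − 24.95 = 0.68 pp.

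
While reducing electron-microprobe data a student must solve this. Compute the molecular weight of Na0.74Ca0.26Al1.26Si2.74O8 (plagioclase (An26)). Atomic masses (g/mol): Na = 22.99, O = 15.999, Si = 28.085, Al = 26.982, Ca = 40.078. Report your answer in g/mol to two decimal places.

Na: 0.74 × 22.99 = 17.0126
Ca: 0.26 × 40.078 = 10.4203
Al: 1.26 × 26.982 = 33.9973
Si: 2.74 × 28.085 = 76.9529
O: 8 × 15.999 = 127.9920
Summing the contributions gives the formula mass.

266.38 g/mol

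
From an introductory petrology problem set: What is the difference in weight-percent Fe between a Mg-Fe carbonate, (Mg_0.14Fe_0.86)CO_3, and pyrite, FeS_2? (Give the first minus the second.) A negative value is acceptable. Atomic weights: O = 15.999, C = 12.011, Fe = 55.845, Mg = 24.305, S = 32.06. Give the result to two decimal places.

Fe in (Mg_0.14Fe_0.86)CO_3: molar mass 111.437 g/mol; 0.86×55.845 = 48.027 g → 43.10 wt%.
Fe in FeS_2: molar mass 119.965 g/mol; 1×55.845 = 55.845 g → 46.55 wt%.
Difference = 43.10 − 46.55 = -3.45 percentage points.

-3.45 percentage points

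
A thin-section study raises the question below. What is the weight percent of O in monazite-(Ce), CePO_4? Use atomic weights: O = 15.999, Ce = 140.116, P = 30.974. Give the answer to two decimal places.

Formula mass = 1*140.116 + 1*30.974 + 4*15.999 = 235.086 g/mol, of which 63.996 g is O.
So O makes up 63.996/235.086 = 0.2722 of the mass, i.e. 27.22%.

27.22 wt%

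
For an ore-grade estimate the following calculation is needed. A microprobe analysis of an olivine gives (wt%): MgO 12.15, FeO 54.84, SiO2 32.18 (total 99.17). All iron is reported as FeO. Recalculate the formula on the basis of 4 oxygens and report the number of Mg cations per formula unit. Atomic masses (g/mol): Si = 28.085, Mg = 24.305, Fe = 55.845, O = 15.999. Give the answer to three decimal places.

12.15 wt% MgO ÷ 40.304 g/mol = 0.30146 mol, giving 0.30146 Mg and 0.30146 O.
54.84 wt% FeO ÷ 71.844 g/mol = 0.76332 mol, giving 0.76332 Fe and 0.76332 O.
32.18 wt% SiO2 ÷ 60.083 g/mol = 0.53559 mol, giving 0.53559 Si and 1.07118 O.
Oxygen sums to 2.13596; scaling by 4/2.13596 = 1.87269 puts the formula on 4 O.
Mg: 0.30146 × 1.87269 = 0.565 atoms per formula unit.

0.565 Mg apfu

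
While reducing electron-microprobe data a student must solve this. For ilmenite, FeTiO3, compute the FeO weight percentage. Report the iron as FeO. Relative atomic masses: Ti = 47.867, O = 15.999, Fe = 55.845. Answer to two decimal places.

47.36 wt%

M(FeTiO3) = 151.709 g/mol; M(FeO) = 71.844 g/mol.
Moles FeO per formula unit = 1 Fe ÷ 1 = 1.0000.
FeO fraction = (1.0000 × 71.844) / 151.709 = 71.844/151.709 = 0.4736.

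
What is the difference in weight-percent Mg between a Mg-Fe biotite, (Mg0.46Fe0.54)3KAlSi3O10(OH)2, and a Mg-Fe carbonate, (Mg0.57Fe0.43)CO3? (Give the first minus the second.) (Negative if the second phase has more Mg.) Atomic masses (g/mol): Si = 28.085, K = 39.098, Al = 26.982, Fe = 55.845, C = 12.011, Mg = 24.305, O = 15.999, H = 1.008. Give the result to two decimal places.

-6.99 percentage points

Mg in (Mg0.46Fe0.54)3KAlSi3O10(OH)2: molar mass 468.349 g/mol; 1.38×24.305 = 33.541 g → 7.16 wt%.
Mg in (Mg0.57Fe0.43)CO3: molar mass 97.875 g/mol; 0.57×24.305 = 13.854 g → 14.15 wt%.
Difference = 7.16 − 14.15 = -6.99 percentage points.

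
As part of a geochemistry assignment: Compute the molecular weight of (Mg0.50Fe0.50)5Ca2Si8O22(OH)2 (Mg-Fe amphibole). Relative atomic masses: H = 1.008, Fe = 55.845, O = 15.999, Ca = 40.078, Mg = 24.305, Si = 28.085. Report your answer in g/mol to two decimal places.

891.20 g/mol

Mg: 2.50 × 24.305 = 60.7625
Fe: 2.50 × 55.845 = 139.6125
Ca: 2 × 40.078 = 80.1560
Si: 8 × 28.085 = 224.6800
O: 24 × 15.999 = 383.9760
H: 2 × 1.008 = 2.0160
Summing the contributions gives the formula mass.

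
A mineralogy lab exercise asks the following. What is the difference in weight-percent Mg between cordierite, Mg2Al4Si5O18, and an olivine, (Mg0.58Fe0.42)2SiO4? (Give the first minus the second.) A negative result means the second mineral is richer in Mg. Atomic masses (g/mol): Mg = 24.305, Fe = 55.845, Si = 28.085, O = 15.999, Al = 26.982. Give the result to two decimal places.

First mineral: 48.610 g Mg in 584.945 g formula = 8.31 wt% Mg.
Second mineral: 28.194 g Mg in 167.185 g formula = 16.86 wt% Mg.
8.31% − 16.86% gives a difference of -8.55 percentage points.

-8.55 percentage points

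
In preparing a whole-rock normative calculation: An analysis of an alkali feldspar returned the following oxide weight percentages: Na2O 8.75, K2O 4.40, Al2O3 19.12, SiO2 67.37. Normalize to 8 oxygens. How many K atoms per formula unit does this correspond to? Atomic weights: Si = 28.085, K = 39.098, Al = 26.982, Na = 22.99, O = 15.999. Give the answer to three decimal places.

0.250 K apfu

Na2O: 8.75/61.979 = 0.14118 mol → 0.28236 mol Na, 0.14118 mol O.
K2O: 4.40/94.195 = 0.04671 mol → 0.09342 mol K, 0.04671 mol O.
Al2O3: 19.12/101.961 = 0.18752 mol → 0.37504 mol Al, 0.56256 mol O.
SiO2: 67.37/60.083 = 1.12128 mol → 1.12128 mol Si, 2.24256 mol O.
Total oxygen = 2.99301 mol. Normalization factor = 8/2.99301 = 2.67289.
K per 8 O = 0.09342 × 2.67289 = 0.250.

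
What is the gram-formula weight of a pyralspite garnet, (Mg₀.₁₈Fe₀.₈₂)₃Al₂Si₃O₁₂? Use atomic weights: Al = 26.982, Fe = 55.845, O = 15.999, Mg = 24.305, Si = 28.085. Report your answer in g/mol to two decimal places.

480.71 g/mol

The formula mass is the sum 0.54*24.305 + 2.46*55.845 + 2*26.982 + 3*28.085 + 12*15.999.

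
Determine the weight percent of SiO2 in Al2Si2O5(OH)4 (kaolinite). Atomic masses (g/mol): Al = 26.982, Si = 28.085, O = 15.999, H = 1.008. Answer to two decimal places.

46.55 wt%

Molar mass of Al2Si2O5(OH)4 = 2×26.982 + 2×28.085 + 9×15.999 + 4×1.008 = 258.157 g/mol.
Each formula unit contains 2 Si, equivalent to 2/1 = 2.0000 mol SiO2.
M(SiO2) = 1×28.085 + 2×15.999 = 60.083 g/mol.
Mass of SiO2 per formula unit = 2.0000 × 60.083 = 120.166 g.
SiO2 wt% = 120.166 / 258.157 × 100 = 46.55%.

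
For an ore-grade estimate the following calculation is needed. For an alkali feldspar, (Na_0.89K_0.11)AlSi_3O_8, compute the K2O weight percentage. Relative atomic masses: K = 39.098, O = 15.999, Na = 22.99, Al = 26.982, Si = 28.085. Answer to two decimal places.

1.96 wt%

Molar mass of (Na_0.89K_0.11)AlSi_3O_8 = 0.89×22.99 + 0.11×39.098 + 1×26.982 + 3×28.085 + 8×15.999 = 263.991 g/mol.
Each formula unit contains 0.11 K, equivalent to 0.11/2 = 0.0550 mol K2O.
M(K2O) = 2×39.098 + 1×15.999 = 94.195 g/mol.
Mass of K2O per formula unit = 0.0550 × 94.195 = 5.181 g.
K2O wt% = 5.181 / 263.991 × 100 = 1.96%.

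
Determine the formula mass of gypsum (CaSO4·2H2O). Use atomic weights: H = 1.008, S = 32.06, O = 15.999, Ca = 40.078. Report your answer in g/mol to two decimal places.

172.16 g/mol

M = 1*40.078 + 1*32.06 + 6*15.999 + 4*1.008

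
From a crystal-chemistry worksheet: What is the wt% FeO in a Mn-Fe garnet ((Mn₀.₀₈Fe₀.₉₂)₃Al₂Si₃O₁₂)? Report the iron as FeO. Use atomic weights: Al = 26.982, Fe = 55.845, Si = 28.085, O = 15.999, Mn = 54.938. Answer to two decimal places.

Molar mass of (Mn₀.₀₈Fe₀.₉₂)₃Al₂Si₃O₁₂ = 0.24×54.938 + 2.76×55.845 + 2×26.982 + 3×28.085 + 12×15.999 = 497.524 g/mol.
Each formula unit contains 2.76 Fe, equivalent to 2.76/1 = 2.7600 mol FeO.
M(FeO) = 1×55.845 + 1×15.999 = 71.844 g/mol.
Mass of FeO per formula unit = 2.7600 × 71.844 = 198.289 g.
FeO wt% = 198.289 / 497.524 × 100 = 39.86%.

39.86 wt%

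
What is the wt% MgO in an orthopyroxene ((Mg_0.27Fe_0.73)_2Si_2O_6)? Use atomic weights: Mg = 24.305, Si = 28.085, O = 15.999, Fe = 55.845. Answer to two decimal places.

8.82 wt%

Formula mass = 246.822 g/mol.
0.54 Mg → 0.5400 mol MgO per formula unit; M(MgO) = 40.304, so MgO mass = 21.764 g.
21.764/246.822 × 100 = 8.82 wt%.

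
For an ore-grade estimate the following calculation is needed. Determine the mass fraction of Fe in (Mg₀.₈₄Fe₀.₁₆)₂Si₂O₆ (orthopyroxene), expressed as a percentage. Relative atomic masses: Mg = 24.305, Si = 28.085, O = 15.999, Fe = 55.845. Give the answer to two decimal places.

Molar mass of (Mg₀.₈₄Fe₀.₁₆)₂Si₂O₆: 1.68×24.305 + 0.32×55.845 + 2×28.085 + 6×15.999 = 210.867 g/mol.
Mass of Fe per formula unit: 0.32 × 55.845 = 17.870 g.
Weight fraction Fe = 17.870 / 210.867 = 0.0847.

8.47 mass %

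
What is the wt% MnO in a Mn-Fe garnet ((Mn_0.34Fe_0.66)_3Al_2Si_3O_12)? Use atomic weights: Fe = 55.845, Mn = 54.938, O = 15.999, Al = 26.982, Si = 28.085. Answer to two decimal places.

Formula mass = 496.817 g/mol.
1.02 Mn → 1.0200 mol MnO per formula unit; M(MnO) = 70.937, so MnO mass = 72.356 g.
72.356/496.817 × 100 = 14.56 wt%.

14.56 wt%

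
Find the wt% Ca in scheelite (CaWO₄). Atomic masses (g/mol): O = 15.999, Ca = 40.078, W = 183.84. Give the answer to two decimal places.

Formula mass = 1×40.078 + 1×183.84 + 4×15.999 = 287.914 g/mol, of which 40.078 g is Ca.
So Ca makes up 40.078/287.914 = 0.1392 of the mass, i.e. 13.92%.

13.92 mass %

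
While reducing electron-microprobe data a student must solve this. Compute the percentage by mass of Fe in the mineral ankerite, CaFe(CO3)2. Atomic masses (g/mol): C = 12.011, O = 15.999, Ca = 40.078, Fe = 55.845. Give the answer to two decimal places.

25.86 wt%

Molar mass of CaFe(CO3)2: 1×40.078 + 1×55.845 + 2×12.011 + 6×15.999 = 215.939 g/mol.
Mass of Fe per formula unit: 1 × 55.845 = 55.845 g.
Weight fraction Fe = 55.845 / 215.939 = 0.2586.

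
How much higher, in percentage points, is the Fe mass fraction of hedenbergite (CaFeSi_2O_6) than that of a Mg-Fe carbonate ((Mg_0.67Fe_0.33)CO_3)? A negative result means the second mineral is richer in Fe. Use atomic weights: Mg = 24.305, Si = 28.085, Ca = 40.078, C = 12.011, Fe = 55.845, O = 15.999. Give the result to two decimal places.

M(CaFeSi_2O_6) = 248.087 g/mol, so wt% Fe = 55.845/248.087 × 100 = 22.51%.
M((Mg_0.67Fe_0.33)CO_3) = 94.721 g/mol, so wt% Fe = 18.429/94.721 × 100 = 19.46%.
22.51 − 19.46 = 3.05 pp.

3.05 percentage points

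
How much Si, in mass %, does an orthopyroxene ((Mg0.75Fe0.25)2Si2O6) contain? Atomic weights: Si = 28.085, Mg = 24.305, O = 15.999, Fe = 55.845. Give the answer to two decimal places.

25.94 mass %

Formula mass = 1.50×24.305 + 0.50×55.845 + 2×28.085 + 6×15.999 = 216.544 g/mol, of which 56.170 g is Si.
So Si makes up 56.170/216.544 = 0.2594 of the mass, i.e. 25.94%.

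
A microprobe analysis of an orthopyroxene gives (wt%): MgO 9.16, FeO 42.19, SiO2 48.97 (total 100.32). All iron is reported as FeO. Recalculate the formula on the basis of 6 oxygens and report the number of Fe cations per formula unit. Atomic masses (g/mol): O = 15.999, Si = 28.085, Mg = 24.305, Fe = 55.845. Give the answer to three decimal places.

1.441 Fe apfu

MgO: 9.16/40.304 = 0.22727 mol → 0.22727 mol Mg, 0.22727 mol O.
FeO: 42.19/71.844 = 0.58724 mol → 0.58724 mol Fe, 0.58724 mol O.
SiO2: 48.97/60.083 = 0.81504 mol → 0.81504 mol Si, 1.63008 mol O.
Total oxygen = 2.44459 mol. Normalization factor = 6/2.44459 = 2.45440.
Fe per 6 O = 0.58724 × 2.45440 = 1.441.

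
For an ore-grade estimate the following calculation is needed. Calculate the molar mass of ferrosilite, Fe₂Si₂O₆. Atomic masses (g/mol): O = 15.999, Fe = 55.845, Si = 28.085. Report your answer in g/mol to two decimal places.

263.85 g/mol

M = 2*55.845 + 2*28.085 + 6*15.999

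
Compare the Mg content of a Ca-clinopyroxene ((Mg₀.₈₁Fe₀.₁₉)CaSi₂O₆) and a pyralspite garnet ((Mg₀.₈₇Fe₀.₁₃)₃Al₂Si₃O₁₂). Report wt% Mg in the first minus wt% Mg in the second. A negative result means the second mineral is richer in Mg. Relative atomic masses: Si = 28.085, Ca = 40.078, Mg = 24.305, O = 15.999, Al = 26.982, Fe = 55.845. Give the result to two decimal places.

-6.42 percentage points

Mg in (Mg₀.₈₁Fe₀.₁₉)CaSi₂O₆: molar mass 222.540 g/mol; 0.81×24.305 = 19.687 g → 8.85 wt%.
Mg in (Mg₀.₈₇Fe₀.₁₃)₃Al₂Si₃O₁₂: molar mass 415.423 g/mol; 2.61×24.305 = 63.436 g → 15.27 wt%.
Difference = 8.85 − 15.27 = -6.42 percentage points.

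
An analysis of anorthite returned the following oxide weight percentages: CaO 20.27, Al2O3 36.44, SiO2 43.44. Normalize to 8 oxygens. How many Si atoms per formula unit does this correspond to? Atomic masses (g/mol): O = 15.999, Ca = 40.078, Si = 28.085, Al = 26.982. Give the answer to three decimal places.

2.009 Si apfu

CaO (M=56.077): mol = 0.36147; Ca = 0.36147, O = 0.36147.
Al2O3 (M=101.961): mol = 0.35739; Al = 0.71478, O = 1.07217.
SiO2 (M=60.083): mol = 0.72300; Si = 0.72300, O = 1.44600.
ΣO = 2.87964; factor = 8/ΣO = 2.77813.
Si apfu = 0.72300 × 2.77813 = 2.009.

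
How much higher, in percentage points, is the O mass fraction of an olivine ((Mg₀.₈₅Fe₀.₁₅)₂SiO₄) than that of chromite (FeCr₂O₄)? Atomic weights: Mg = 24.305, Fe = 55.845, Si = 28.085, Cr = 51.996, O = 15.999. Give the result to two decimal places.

First mineral: 63.996 g O in 150.153 g formula = 42.62 wt% O.
Second mineral: 63.996 g O in 223.833 g formula = 28.59 wt% O.
42.62% − 28.59% gives a difference of 14.03 percentage points.

14.03 percentage points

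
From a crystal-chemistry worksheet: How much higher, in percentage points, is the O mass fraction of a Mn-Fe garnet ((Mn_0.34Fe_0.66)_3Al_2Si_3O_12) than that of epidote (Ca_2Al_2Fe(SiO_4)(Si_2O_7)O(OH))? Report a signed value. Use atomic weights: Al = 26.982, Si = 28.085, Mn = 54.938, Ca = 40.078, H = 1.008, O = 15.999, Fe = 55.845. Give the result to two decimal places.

O in (Mn_0.34Fe_0.66)_3Al_2Si_3O_12: molar mass 496.817 g/mol; 12×15.999 = 191.988 g → 38.64 wt%.
O in Ca_2Al_2Fe(SiO_4)(Si_2O_7)O(OH): molar mass 483.215 g/mol; 13×15.999 = 207.987 g → 43.04 wt%.
Difference = 38.64 − 43.04 = -4.40 percentage points.

-4.40 percentage points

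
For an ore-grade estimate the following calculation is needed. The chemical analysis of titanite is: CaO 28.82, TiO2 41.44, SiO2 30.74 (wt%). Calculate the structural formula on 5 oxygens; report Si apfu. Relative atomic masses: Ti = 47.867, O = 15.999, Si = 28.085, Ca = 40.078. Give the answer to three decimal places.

0.993 Si apfu

CaO (M=56.077): mol = 0.51394; Ca = 0.51394, O = 0.51394.
TiO2 (M=79.865): mol = 0.51888; Ti = 0.51888, O = 1.03776.
SiO2 (M=60.083): mol = 0.51163; Si = 0.51163, O = 1.02326.
ΣO = 2.57496; factor = 5/ΣO = 1.94178.
Si apfu = 0.51163 × 1.94178 = 0.993.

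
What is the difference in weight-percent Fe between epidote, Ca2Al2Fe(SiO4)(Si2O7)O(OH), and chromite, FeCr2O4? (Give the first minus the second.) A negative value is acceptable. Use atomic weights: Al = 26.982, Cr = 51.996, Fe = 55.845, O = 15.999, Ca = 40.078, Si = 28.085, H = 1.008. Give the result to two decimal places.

-13.39 percentage points

M(Ca2Al2Fe(SiO4)(Si2O7)O(OH)) = 483.215 g/mol, so wt% Fe = 55.845/483.215 × 100 = 11.56%.
M(FeCr2O4) = 223.833 g/mol, so wt% Fe = 55.845/223.833 × 100 = 24.95%.
11.56 − 24.95 = -13.39 pp.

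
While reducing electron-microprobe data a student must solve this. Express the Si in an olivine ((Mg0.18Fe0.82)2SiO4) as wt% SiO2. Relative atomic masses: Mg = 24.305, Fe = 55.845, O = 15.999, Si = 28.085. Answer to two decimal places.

M((Mg0.18Fe0.82)2SiO4) = 192.417 g/mol; M(SiO2) = 60.083 g/mol.
Moles SiO2 per formula unit = 1 Si ÷ 1 = 1.0000.
SiO2 fraction = (1.0000 × 60.083) / 192.417 = 60.083/192.417 = 0.3123.

31.23 wt%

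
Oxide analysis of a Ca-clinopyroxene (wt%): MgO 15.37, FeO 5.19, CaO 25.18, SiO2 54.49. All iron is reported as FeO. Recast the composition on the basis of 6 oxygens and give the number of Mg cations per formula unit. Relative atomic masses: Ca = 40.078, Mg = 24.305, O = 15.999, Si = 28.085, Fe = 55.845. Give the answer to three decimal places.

MgO (M=40.304): mol = 0.38135; Mg = 0.38135, O = 0.38135.
FeO (M=71.844): mol = 0.07224; Fe = 0.07224, O = 0.07224.
CaO (M=56.077): mol = 0.44903; Ca = 0.44903, O = 0.44903.
SiO2 (M=60.083): mol = 0.90691; Si = 0.90691, O = 1.81382.
ΣO = 2.71644; factor = 6/ΣO = 2.20877.
Mg apfu = 0.38135 × 2.20877 = 0.842.

0.842 Mg apfu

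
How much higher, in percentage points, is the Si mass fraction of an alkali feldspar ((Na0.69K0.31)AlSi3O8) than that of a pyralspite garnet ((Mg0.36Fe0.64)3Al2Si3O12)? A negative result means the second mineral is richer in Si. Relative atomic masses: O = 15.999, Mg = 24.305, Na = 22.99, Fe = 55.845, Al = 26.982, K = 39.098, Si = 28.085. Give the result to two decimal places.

13.36 percentage points

M((Na0.69K0.31)AlSi3O8) = 267.212 g/mol, so wt% Si = 84.255/267.212 × 100 = 31.53%.
M((Mg0.36Fe0.64)3Al2Si3O12) = 463.679 g/mol, so wt% Si = 84.255/463.679 × 100 = 18.17%.
31.53 − 18.17 = 13.36 pp.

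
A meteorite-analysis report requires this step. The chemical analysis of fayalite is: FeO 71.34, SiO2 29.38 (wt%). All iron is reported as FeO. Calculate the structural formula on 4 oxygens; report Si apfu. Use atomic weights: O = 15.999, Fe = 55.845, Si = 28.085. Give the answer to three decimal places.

FeO (M=71.844): mol = 0.99298; Fe = 0.99298, O = 0.99298.
SiO2 (M=60.083): mol = 0.48899; Si = 0.48899, O = 0.97798.
ΣO = 1.97096; factor = 4/ΣO = 2.02947.
Si apfu = 0.48899 × 2.02947 = 0.992.

0.992 Si apfu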